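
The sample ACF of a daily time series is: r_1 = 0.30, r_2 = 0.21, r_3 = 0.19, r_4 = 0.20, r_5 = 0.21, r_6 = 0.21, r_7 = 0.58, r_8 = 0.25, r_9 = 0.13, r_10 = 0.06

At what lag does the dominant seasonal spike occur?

The largest autocorrelation is r_7 = 0.58; the remaining lags stay at or below 0.30. The elevated value at lag 1 (0.30), dropping to 0.21 at lag 2, reflects decaying short-term dependence rather than seasonality.
The dominant spike at lag 7 indicates a seasonal period of 7.

7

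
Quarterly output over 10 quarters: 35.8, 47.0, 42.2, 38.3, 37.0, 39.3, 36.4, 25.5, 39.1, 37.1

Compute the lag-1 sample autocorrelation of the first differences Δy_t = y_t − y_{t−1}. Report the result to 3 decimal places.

First differences Δy: 11.2, -4.8, -3.9, -1.3, 2.3, -2.9, -10.9, 13.6, -2.0
Mean of differences = 0.1444
Numerator Σ(Δy_t−Δȳ)(Δy_{t+1}−Δȳ) = -182.3398
Denominator Σ(Δy_t−Δȳ)² = 486.6622
r_1(Δy) = -182.3398 / 486.6622 = -0.375

-0.375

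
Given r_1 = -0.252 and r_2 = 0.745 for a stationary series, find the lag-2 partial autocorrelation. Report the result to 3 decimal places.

0.728

φ_{22} = (r_2 − r_1²) / (1 − r_1²)
r_1² = (-0.252)² = 0.063504
Numerator = 0.745 − 0.0635 = 0.6815; denominator = 1 − 0.0635 = 0.9365
φ_{22} = 0.6815 / 0.9365 = 0.728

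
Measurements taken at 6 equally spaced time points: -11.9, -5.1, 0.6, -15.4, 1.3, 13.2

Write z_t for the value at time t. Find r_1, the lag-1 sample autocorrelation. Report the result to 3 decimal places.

Mean z̄ = (-11.9 − 5.1 + 0.6 − 15.4 + 1.3 + 13.2)/6 = -2.8833
Σ(z_t−z̄)(z_{t+1}−z̄) = (19.9869) + (-7.7214) + (-43.5997) + (-52.3614) + (67.2819) = -16.4136
Denominator Σ(z_t−z̄)² = 531.1883
r_1 = -16.4136 / 531.1883 = -0.031

-0.031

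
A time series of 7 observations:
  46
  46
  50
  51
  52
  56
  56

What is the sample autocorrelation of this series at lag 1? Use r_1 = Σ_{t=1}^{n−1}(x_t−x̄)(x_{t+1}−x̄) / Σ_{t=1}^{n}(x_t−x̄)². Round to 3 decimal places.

0.588

Mean x̄ = (46 + 46 + 50 + 51 + 52 + 56 + 56)/7 = 51.0000
Deviations from mean: -5.0000, -5.0000, -1.0000, 0.0000, 1.0000, 5.0000, 5.0000
Σ(x_t−x̄)(x_{t+1}−x̄) = (25.0000) + (5.0000) + (0.0000) + (0.0000) + (5.0000) + (25.0000) = 60.0000
Denominator Σ(x_t−x̄)² = 102.0000
r_1 = 60.0000 / 102.0000 = 0.588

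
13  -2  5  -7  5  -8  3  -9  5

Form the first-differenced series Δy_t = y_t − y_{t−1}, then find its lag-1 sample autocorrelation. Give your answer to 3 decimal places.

-0.794

First differences Δy: -15, 7, -12, 12, -13, 11, -12, 14
Mean of differences = -1.0000
Numerator Σ(Δy_t−Δȳ)(Δy_{t+1}−Δȳ) = -940.0000
Denominator Σ(Δy_t−Δȳ)² = 1184.0000
r_1(Δy) = -940.0000 / 1184.0000 = -0.794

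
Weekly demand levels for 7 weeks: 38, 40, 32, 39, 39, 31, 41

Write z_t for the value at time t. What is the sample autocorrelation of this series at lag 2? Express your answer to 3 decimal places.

Mean z̄ = (38 + 40 + 32 + 39 + 39 + 31 + 41)/7 = 37.1429
Deviations from mean: 0.8571, 2.8571, -5.1429, 1.8571, 1.8571, -6.1429, 3.8571
Numerator Σ_{t=1}^{5}(z_t−z̄)(z_{t+2}−z̄) = -12.8980
Denominator Σ(z_t−z̄)² = 94.8571
r_2 = -12.8980 / 94.8571 = -0.136

-0.136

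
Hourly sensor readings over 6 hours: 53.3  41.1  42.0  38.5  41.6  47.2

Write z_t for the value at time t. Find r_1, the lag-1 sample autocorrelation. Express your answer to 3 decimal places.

-0.036

Mean z̄ = (53.3 + 41.1 + 42.0 + 38.5 + 41.6 + 47.2)/6 = 43.9500
Deviations from mean: 9.3500, -2.8500, -1.9500, -5.4500, -2.3500, 3.2500
Σ(z_t−z̄)(z_{t+1}−z̄) = (-26.6475) + (5.5575) + (10.6275) + (12.8075) + (-7.6375) = -5.2925
Denominator Σ(z_t−z̄)² = 145.1350
r_1 = -5.2925 / 145.1350 = -0.036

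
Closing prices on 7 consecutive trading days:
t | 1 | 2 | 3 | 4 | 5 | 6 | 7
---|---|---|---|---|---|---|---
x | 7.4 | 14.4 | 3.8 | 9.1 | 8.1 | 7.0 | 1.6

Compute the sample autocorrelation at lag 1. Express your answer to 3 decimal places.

Mean x̄ = (7.4 + 14.4 + 3.8 + 9.1 + 8.1 + 7.0 + 1.6)/7 = 7.3429
Deviations from mean: 0.0571, 7.0571, -3.5429, 1.7571, 0.7571, -0.3429, -5.7429
Numerator Σ_{t=1}^{6}(x_t−x̄)(x_{t+1}−x̄) = -27.7847
Denominator Σ(x_t−x̄)² = 99.1171
r_1 = -27.7847 / 99.1171 = -0.280

-0.280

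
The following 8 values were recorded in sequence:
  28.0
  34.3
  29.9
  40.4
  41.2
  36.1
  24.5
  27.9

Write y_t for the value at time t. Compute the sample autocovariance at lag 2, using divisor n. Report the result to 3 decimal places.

-7.456

Mean ȳ = (28.0 + 34.3 + 29.9 + 40.4 + 41.2 + 36.1 + 24.5 + 27.9)/8 = 32.7875
Σ_{t=1}^{6}(y_t−ȳ)(y_{t+2}−ȳ) = -59.6453
γ_2 = -59.6453 / 8 = -7.456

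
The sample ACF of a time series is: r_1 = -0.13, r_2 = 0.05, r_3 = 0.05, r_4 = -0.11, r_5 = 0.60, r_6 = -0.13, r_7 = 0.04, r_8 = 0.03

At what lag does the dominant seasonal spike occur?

The largest autocorrelation is r_5 = 0.60; the remaining lags stay at or below 0.05.
The dominant spike at lag 5 indicates a seasonal period of 5.

5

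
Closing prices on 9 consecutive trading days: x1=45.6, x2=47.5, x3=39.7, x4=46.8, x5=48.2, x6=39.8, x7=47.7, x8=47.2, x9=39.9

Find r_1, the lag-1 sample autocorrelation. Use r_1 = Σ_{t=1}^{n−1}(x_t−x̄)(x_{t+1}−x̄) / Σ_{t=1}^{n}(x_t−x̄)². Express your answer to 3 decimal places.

Mean x̄ = (45.6 + 47.5 + 39.7 + 46.8 + 48.2 + 39.8 + 47.7 + 47.2 + 39.9)/9 = 44.7111
Numerator Σ_{t=1}^{8}(x_t−x̄)(x_{t+1}−x̄) = -51.0246
Denominator Σ(x_t−x̄)² = 112.6089
r_1 = -51.0246 / 112.6089 = -0.453

-0.453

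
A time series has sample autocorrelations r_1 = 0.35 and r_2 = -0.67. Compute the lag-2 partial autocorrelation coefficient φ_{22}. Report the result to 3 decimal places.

φ_{22} = (r_2 − r_1²) / (1 − r_1²)
r_1² = (0.35)² = 0.1225
Numerator = -0.67 − 0.1225 = -0.7925; denominator = 1 − 0.1225 = 0.8775
φ_{22} = -0.7925 / 0.8775 = -0.903

-0.903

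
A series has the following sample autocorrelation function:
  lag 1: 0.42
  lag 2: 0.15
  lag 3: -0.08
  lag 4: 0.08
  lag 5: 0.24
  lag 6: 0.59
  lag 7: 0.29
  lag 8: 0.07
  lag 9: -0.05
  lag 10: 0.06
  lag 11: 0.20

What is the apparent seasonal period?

The largest autocorrelation is r_6 = 0.59; the remaining lags stay at or below 0.42. The elevated value at lag 1 (0.42), dropping to 0.15 at lag 2, reflects decaying short-term dependence rather than seasonality.
The dominant spike at lag 6 indicates a seasonal period of 6.

6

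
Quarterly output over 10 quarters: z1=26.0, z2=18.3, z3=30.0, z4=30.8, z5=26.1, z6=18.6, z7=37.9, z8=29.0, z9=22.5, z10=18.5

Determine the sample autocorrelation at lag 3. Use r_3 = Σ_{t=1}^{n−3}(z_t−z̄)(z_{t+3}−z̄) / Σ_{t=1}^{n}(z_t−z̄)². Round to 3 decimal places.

Mean z̄ = (26.0 + 18.3 + 30.0 + 30.8 + 26.1 + 18.6 + 37.9 + 29.0 + 22.5 + 18.5)/10 = 25.7700
Σ(z_t−z̄)(z_{t+3}−z̄) = (1.1569) + (-2.4651) + (-30.3291) + (61.0139) + (1.0659) + (23.4459) + (-88.1851) = -34.2967
Denominator Σ(z_t−z̄)² = 371.6810
r_3 = -34.2967 / 371.6810 = -0.092

-0.092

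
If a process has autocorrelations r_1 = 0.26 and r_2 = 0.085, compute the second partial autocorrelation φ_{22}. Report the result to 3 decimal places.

0.019

φ_{22} = (r_2 − r_1²) / (1 − r_1²)
r_1² = (0.26)² = 0.0676
Numerator = 0.085 − 0.0676 = 0.0174; denominator = 1 − 0.0676 = 0.9324
φ_{22} = 0.0174 / 0.9324 = 0.019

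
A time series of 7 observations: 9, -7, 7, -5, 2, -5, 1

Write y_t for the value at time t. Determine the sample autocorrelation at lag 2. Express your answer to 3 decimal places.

0.590

Mean ȳ = (9 − 7 + 7 − 5 + 2 − 5 + 1)/7 = 0.2857
Deviations from mean: 8.7143, -7.2857, 6.7143, -5.2857, 1.7143, -5.2857, 0.7143
Σ(y_t−ȳ)(y_{t+2}−ȳ) = (58.5102) + (38.5102) + (11.5102) + (27.9388) + (1.2245) = 137.6939
Denominator Σ(y_t−ȳ)² = 233.4286
r_2 = 137.6939 / 233.4286 = 0.590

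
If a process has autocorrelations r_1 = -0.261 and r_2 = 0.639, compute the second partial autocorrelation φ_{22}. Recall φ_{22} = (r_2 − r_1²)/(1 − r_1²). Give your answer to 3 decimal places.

φ_{22} = (r_2 − r_1²) / (1 − r_1²)
r_1² = (-0.261)² = 0.068121
Numerator = 0.639 − 0.0681 = 0.5709; denominator = 1 − 0.0681 = 0.9319
φ_{22} = 0.5709 / 0.9319 = 0.613

0.613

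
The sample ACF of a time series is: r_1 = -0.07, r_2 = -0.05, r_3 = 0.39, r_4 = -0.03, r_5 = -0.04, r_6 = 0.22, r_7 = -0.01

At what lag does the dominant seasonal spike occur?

The largest autocorrelation is r_3 = 0.39, with a weaker echo at lag 6 (0.22); the remaining lags stay at or below -0.01.
The dominant spike at lag 3 indicates a seasonal period of 3.

3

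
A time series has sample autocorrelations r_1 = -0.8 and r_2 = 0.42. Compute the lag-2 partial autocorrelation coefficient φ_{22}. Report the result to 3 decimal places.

-0.611

φ_{22} = (r_2 − r_1²) / (1 − r_1²)
r_1² = (-0.8)² = 0.64
Numerator = 0.42 − 0.6400 = -0.2200; denominator = 1 − 0.6400 = 0.3600
φ_{22} = -0.2200 / 0.3600 = -0.611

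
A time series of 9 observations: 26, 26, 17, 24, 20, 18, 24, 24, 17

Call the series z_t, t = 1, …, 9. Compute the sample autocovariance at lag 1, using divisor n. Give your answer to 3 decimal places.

-2.697

Mean z̄ = (26 + 26 + 17 + 24 + 20 + 18 + 24 + 24 + 17)/9 = 21.7778
Σ_{t=1}^{8}(z_t−z̄)(z_{t+1}−z̄) = -24.2716
γ_1 = -24.2716 / 9 = -2.697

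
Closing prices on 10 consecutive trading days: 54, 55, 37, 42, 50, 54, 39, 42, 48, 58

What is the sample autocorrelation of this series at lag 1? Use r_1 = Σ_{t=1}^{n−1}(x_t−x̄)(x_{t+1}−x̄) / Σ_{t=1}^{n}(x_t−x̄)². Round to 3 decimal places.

0.059

Mean x̄ = (54 + 55 + 37 + 42 + 50 + 54 + 39 + 42 + 48 + 58)/10 = 47.9000
Numerator Σ_{t=1}^{9}(x_t−x̄)(x_{t+1}−x̄) = 29.2900
Denominator Σ(x_t−x̄)² = 498.9000
r_1 = 29.2900 / 498.9000 = 0.059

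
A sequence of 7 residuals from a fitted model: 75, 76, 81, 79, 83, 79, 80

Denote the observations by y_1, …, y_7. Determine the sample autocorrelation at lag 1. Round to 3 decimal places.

Mean ȳ = (75 + 76 + 81 + 79 + 83 + 79 + 80)/7 = 79.0000
Deviations from mean: -4.0000, -3.0000, 2.0000, 0.0000, 4.0000, 0.0000, 1.0000
Numerator Σ_{t=1}^{6}(y_t−ȳ)(y_{t+1}−ȳ) = 6.0000
Denominator Σ(y_t−ȳ)² = 46.0000
r_1 = 6.0000 / 46.0000 = 0.130

0.130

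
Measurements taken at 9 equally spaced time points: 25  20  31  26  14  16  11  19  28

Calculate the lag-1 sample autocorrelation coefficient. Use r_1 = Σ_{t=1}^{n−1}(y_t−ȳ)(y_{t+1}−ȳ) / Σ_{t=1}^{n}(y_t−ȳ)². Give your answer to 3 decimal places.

Mean ȳ = (25 + 20 + 31 + 26 + 14 + 16 + 11 + 19 + 28)/9 = 21.1111
Numerator Σ_{t=1}^{8}(y_t−ȳ)(y_{t+1}−ȳ) = 93.0988
Denominator Σ(y_t−ȳ)² = 368.8889
r_1 = 93.0988 / 368.8889 = 0.252

0.252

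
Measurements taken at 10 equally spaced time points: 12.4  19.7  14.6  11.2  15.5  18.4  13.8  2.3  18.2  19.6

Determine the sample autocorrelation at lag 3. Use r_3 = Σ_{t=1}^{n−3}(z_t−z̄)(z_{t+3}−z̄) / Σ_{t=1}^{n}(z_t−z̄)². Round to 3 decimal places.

0.054

Mean z̄ = (12.4 + 19.7 + 14.6 + 11.2 + 15.5 + 18.4 + 13.8 + 2.3 + 18.2 + 19.6)/10 = 14.5700
Numerator Σ_{t=1}^{7}(z_t−z̄)(z_{t+3}−z̄) = 13.4123
Denominator Σ(z_t−z̄)² = 247.5410
r_3 = 13.4123 / 247.5410 = 0.054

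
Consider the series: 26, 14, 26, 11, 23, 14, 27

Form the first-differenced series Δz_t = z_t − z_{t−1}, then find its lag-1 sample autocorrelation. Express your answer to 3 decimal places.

-0.804

First differences Δz: -12, 12, -15, 12, -9, 13
Mean of differences = 0.1667
Numerator Σ(Δz_t−Δz̄)(Δz_{t+1}−Δz̄) = -729.0278
Denominator Σ(Δz_t−Δz̄)² = 906.8333
r_1(Δz) = -729.0278 / 906.8333 = -0.804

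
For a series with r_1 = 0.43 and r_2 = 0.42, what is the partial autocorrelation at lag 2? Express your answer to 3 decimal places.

0.288

φ_{22} = (r_2 − r_1²) / (1 − r_1²)
r_1² = (0.43)² = 0.1849
Numerator = 0.42 − 0.1849 = 0.2351; denominator = 1 − 0.1849 = 0.8151
φ_{22} = 0.2351 / 0.8151 = 0.288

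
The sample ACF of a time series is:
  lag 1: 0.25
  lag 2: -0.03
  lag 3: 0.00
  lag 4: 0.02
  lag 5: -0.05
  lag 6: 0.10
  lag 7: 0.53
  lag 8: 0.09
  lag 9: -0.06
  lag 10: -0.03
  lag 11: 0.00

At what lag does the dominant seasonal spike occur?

7

The largest autocorrelation is r_7 = 0.53; the remaining lags stay at or below 0.25.
The dominant spike at lag 7 indicates a seasonal period of 7.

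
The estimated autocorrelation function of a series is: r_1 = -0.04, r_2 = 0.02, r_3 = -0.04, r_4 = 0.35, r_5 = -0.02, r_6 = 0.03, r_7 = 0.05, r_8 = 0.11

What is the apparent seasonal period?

The largest autocorrelation is r_4 = 0.35; the remaining lags stay at or below 0.11.
The dominant spike at lag 4 indicates a seasonal period of 4.

4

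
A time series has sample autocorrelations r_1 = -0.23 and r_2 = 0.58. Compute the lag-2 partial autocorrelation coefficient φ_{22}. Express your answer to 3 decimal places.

0.557

φ_{22} = (r_2 − r_1²) / (1 − r_1²)
r_1² = (-0.23)² = 0.0529
Numerator = 0.58 − 0.0529 = 0.5271; denominator = 1 − 0.0529 = 0.9471
φ_{22} = 0.5271 / 0.9471 = 0.557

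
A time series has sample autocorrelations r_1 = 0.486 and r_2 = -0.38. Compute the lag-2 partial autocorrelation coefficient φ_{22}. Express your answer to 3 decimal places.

-0.807

φ_{22} = (r_2 − r_1²) / (1 − r_1²)
r_1² = (0.486)² = 0.236196
Numerator = -0.38 − 0.2362 = -0.6162; denominator = 1 − 0.2362 = 0.7638
φ_{22} = -0.6162 / 0.7638 = -0.807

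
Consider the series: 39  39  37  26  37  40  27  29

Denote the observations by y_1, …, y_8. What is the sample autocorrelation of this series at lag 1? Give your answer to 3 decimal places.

0.010

Mean ȳ = (39 + 39 + 37 + 26 + 37 + 40 + 27 + 29)/8 = 34.2500
Σ(y_t−ȳ)(y_{t+1}−ȳ) = (22.5625) + (13.0625) + (-22.6875) + (-22.6875) + (15.8125) + (-41.6875) + (38.0625) = 2.4375
Denominator Σ(y_t−ȳ)² = 241.5000
r_1 = 2.4375 / 241.5000 = 0.010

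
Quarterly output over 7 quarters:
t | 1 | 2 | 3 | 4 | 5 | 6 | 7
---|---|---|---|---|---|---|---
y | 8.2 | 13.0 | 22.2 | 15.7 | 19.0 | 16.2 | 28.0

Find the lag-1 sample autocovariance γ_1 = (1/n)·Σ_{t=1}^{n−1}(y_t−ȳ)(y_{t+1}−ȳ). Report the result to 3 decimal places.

Mean ȳ = (8.2 + 13.0 + 22.2 + 15.7 + 19.0 + 16.2 + 28.0)/7 = 17.4714
Σ_{t=1}^{6}(y_t−ȳ)(y_{t+1}−ȳ) = -6.1008
γ_1 = -6.1008 / 7 = -0.872

-0.872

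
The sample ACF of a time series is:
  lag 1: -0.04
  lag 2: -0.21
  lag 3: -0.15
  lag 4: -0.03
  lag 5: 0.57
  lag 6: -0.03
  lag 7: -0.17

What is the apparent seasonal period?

The largest autocorrelation is r_5 = 0.57; the remaining lags stay at or below -0.03.
The dominant spike at lag 5 indicates a seasonal period of 5.

5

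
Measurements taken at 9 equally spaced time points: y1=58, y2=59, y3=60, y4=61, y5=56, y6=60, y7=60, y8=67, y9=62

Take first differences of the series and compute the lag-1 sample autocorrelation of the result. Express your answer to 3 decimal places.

-0.537

First differences Δy: 1, 1, 1, -5, 4, 0, 7, -5
Mean of differences = 0.5000
Numerator Σ(Δy_t−Δȳ)(Δy_{t+1}−Δȳ) = -62.2500
Denominator Σ(Δy_t−Δȳ)² = 116.0000
r_1(Δy) = -62.2500 / 116.0000 = -0.537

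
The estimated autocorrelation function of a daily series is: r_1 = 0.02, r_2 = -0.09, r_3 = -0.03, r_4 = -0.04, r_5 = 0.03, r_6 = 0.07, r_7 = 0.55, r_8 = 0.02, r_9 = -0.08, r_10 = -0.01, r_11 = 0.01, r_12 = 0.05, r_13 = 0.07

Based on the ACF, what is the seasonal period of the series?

7

The largest autocorrelation is r_7 = 0.55; the remaining lags stay at or below 0.07.
The dominant spike at lag 7 indicates a seasonal period of 7.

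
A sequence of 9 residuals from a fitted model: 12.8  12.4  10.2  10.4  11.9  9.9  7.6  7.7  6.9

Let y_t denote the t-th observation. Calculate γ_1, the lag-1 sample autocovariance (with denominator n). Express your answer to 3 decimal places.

2.305

Mean ȳ = (12.8 + 12.4 + 10.2 + 10.4 + 11.9 + 9.9 + 7.6 + 7.7 + 6.9)/9 = 9.9778
Σ_{t=1}^{8}(y_t−ȳ)(y_{t+1}−ȳ) = 20.7417
γ_1 = 20.7417 / 9 = 2.305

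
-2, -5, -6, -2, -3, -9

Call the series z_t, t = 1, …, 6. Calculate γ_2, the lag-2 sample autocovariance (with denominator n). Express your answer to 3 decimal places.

Mean z̄ = (-2 − 5 − 6 − 2 − 3 − 9)/6 = -4.5000
Σ_{t=1}^{4}(z_t−z̄)(z_{t+2}−z̄) = -18.5000
γ_2 = -18.5000 / 6 = -3.083

-3.083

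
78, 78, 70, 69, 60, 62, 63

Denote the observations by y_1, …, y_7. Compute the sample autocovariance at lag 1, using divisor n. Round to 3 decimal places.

Mean ȳ = (78 + 78 + 70 + 69 + 60 + 62 + 63)/7 = 68.5714
Σ_{t=1}^{6}(y_t−ȳ)(y_{t+1}−ȳ) = 192.2449
γ_1 = 192.2449 / 7 = 27.464

27.464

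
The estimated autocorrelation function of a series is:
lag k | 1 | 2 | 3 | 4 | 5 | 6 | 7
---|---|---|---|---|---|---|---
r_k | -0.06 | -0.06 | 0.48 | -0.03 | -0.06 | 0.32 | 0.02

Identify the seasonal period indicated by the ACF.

The largest autocorrelation is r_3 = 0.48, with a weaker echo at lag 6 (0.32); the remaining lags stay at or below 0.02.
The dominant spike at lag 3 indicates a seasonal period of 3.

3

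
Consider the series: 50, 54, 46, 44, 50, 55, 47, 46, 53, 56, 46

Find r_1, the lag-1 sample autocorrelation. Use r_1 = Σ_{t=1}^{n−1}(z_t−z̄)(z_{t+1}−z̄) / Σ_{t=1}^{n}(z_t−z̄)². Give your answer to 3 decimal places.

-0.072

Mean z̄ = (50 + 54 + 46 + 44 + 50 + 55 + 47 + 46 + 53 + 56 + 46)/11 = 49.7273
Numerator Σ_{t=1}^{10}(z_t−z̄)(z_{t+1}−z̄) = -12.8017
Denominator Σ(z_t−z̄)² = 178.1818
r_1 = -12.8017 / 178.1818 = -0.072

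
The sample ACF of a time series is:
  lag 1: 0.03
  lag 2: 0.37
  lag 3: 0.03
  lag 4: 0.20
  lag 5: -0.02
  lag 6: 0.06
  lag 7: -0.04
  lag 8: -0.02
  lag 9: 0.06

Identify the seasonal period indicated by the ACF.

2

The largest autocorrelation is r_2 = 0.37, with a weaker echo at lag 4 (0.20); the remaining lags stay at or below 0.06.
The dominant spike at lag 2 indicates a seasonal period of 2.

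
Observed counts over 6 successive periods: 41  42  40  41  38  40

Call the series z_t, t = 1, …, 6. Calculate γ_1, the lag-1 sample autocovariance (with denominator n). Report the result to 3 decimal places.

-0.074

Mean z̄ = (41 + 42 + 40 + 41 + 38 + 40)/6 = 40.3333
Deviations: 0.6667, 1.6667, -0.3333, 0.6667, -2.3333, -0.3333
Σ_{t=1}^{5}(z_t−z̄)(z_{t+1}−z̄) = -0.4444
γ_1 = -0.4444 / 6 = -0.074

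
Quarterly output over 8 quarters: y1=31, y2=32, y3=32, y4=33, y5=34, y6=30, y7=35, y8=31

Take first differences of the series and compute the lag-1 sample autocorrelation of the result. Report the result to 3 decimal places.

First differences Δy: 1, 0, 1, 1, -4, 5, -4
Mean of differences = 0.0000
Numerator Σ(Δy_t−Δȳ)(Δy_{t+1}−Δȳ) = -43.0000
Denominator Σ(Δy_t−Δȳ)² = 60.0000
r_1(Δy) = -43.0000 / 60.0000 = -0.717

-0.717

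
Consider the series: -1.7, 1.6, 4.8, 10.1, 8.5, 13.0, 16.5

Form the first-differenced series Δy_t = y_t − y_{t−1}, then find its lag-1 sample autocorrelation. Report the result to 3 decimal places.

First differences Δy: 3.3, 3.2, 5.3, -1.6, 4.5, 3.5
Mean of differences = 3.0333
Numerator Σ(Δy_t−Δȳ)(Δy_{t+1}−Δȳ) = -16.1911
Denominator Σ(Δy_t−Δȳ)² = 29.0733
r_1(Δy) = -16.1911 / 29.0733 = -0.557

-0.557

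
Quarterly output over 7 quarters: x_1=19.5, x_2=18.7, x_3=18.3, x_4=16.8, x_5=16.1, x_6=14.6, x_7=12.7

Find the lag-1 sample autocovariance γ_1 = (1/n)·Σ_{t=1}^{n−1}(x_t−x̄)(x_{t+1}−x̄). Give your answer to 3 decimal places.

2.655

Mean x̄ = (19.5 + 18.7 + 18.3 + 16.8 + 16.1 + 14.6 + 12.7)/7 = 16.6714
Deviations: 2.8286, 2.0286, 1.6286, 0.1286, -0.5714, -2.0714, -3.9714
Σ_{t=1}^{6}(x_t−x̄)(x_{t+1}−x̄) = 18.5878
γ_1 = 18.5878 / 7 = 2.655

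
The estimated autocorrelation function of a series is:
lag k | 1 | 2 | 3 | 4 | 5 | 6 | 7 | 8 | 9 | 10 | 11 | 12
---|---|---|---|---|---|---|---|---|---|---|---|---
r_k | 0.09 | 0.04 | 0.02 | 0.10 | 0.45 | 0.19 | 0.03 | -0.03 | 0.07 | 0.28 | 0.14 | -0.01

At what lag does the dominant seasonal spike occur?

The largest autocorrelation is r_5 = 0.45, with a weaker echo at lag 10 (0.28); the remaining lags stay at or below 0.19.
The dominant spike at lag 5 indicates a seasonal period of 5.

5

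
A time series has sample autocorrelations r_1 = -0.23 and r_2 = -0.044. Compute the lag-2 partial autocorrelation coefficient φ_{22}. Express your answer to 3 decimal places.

φ_{22} = (r_2 − r_1²) / (1 − r_1²)
r_1² = (-0.23)² = 0.0529
Numerator = -0.044 − 0.0529 = -0.0969; denominator = 1 − 0.0529 = 0.9471
φ_{22} = -0.0969 / 0.9471 = -0.102

-0.102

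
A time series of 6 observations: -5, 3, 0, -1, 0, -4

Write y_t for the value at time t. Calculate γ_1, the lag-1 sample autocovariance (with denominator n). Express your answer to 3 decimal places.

-2.338

Mean ȳ = (-5 + 3 + 0 − 1 + 0 − 4)/6 = -1.1667
Deviations: -3.8333, 4.1667, 1.1667, 0.1667, 1.1667, -2.8333
Σ_{t=1}^{5}(y_t−ȳ)(y_{t+1}−ȳ) = -14.0278
γ_1 = -14.0278 / 6 = -2.338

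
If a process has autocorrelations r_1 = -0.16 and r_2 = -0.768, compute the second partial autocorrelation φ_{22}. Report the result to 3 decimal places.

φ_{22} = (r_2 − r_1²) / (1 − r_1²)
r_1² = (-0.16)² = 0.0256
Numerator = -0.768 − 0.0256 = -0.7936; denominator = 1 − 0.0256 = 0.9744
φ_{22} = -0.7936 / 0.9744 = -0.814

-0.814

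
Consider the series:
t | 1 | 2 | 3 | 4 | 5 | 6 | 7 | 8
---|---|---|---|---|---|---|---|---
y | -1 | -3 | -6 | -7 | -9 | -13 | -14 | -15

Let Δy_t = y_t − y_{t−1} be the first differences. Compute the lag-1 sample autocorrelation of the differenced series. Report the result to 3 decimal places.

-0.250

First differences Δy: -2, -3, -1, -2, -4, -1, -1
Mean of differences = -2.0000
Numerator Σ(Δy_t−Δȳ)(Δy_{t+1}−Δȳ) = -2.0000
Denominator Σ(Δy_t−Δȳ)² = 8.0000
r_1(Δy) = -2.0000 / 8.0000 = -0.250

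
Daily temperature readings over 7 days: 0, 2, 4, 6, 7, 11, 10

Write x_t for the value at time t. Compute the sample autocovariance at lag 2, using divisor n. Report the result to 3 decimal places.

Mean x̄ = (0 + 2 + 4 + 6 + 7 + 11 + 10)/7 = 5.7143
Deviations: -5.7143, -3.7143, -1.7143, 0.2857, 1.2857, 5.2857, 4.2857
Σ_{t=1}^{5}(x_t−x̄)(x_{t+2}−x̄) = 13.5510
γ_2 = 13.5510 / 7 = 1.936

1.936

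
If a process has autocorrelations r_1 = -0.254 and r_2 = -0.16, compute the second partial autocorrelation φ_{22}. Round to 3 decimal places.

φ_{22} = (r_2 − r_1²) / (1 − r_1²)
r_1² = (-0.254)² = 0.064516
Numerator = -0.16 − 0.0645 = -0.2245; denominator = 1 − 0.0645 = 0.9355
φ_{22} = -0.2245 / 0.9355 = -0.240

-0.240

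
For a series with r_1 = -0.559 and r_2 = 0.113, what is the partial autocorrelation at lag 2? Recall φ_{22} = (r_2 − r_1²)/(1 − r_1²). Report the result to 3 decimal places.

φ_{22} = (r_2 − r_1²) / (1 − r_1²)
r_1² = (-0.559)² = 0.312481
Numerator = 0.113 − 0.3125 = -0.1995; denominator = 1 − 0.3125 = 0.6875
φ_{22} = -0.1995 / 0.6875 = -0.290

-0.290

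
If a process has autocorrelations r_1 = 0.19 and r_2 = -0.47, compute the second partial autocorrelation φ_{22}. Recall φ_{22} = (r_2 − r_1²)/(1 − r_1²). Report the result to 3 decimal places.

φ_{22} = (r_2 − r_1²) / (1 − r_1²)
r_1² = (0.19)² = 0.0361
Numerator = -0.47 − 0.0361 = -0.5061; denominator = 1 − 0.0361 = 0.9639
φ_{22} = -0.5061 / 0.9639 = -0.525

-0.525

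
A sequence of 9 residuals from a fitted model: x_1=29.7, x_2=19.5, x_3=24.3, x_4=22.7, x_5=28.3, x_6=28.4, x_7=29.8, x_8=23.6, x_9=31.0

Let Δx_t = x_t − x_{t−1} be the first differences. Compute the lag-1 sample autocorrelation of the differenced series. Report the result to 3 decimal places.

-0.469

First differences Δx: -10.2, 4.8, -1.6, 5.6, 0.1, 1.4, -6.2, 7.4
Mean of differences = 0.1625
Numerator Σ(Δx_t−Δx̄)(Δx_{t+1}−Δx̄) = -120.1527
Denominator Σ(Δx_t−Δx̄)² = 255.9588
r_1(Δx) = -120.1527 / 255.9588 = -0.469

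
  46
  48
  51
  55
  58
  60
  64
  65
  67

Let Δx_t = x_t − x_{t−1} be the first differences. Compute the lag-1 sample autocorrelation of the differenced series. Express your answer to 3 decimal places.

First differences Δx: 2, 3, 4, 3, 2, 4, 1, 2
Mean of differences = 2.6250
Numerator Σ(Δx_t−Δx̄)(Δx_{t+1}−Δx̄) = -1.5156
Denominator Σ(Δx_t−Δx̄)² = 7.8750
r_1(Δx) = -1.5156 / 7.8750 = -0.192

-0.192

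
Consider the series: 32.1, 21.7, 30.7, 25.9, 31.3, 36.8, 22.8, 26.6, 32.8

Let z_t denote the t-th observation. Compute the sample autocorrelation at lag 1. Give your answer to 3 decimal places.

Mean z̄ = (32.1 + 21.7 + 30.7 + 25.9 + 31.3 + 36.8 + 22.8 + 26.6 + 32.8)/9 = 28.9667
Numerator Σ_{t=1}^{8}(z_t−z̄)(z_{t+1}−z̄) = -72.3411
Denominator Σ(z_t−z̄)² = 200.1600
r_1 = -72.3411 / 200.1600 = -0.361

-0.361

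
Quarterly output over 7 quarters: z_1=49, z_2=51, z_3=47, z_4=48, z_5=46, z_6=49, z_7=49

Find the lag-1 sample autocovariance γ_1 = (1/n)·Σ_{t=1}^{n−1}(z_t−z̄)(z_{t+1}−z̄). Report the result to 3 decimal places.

Mean z̄ = (49 + 51 + 47 + 48 + 46 + 49 + 49)/7 = 48.4286
Deviations: 0.5714, 2.5714, -1.4286, -0.4286, -2.4286, 0.5714, 0.5714
Σ_{t=1}^{6}(z_t−z̄)(z_{t+1}−z̄) = -1.6122
γ_1 = -1.6122 / 7 = -0.230

-0.230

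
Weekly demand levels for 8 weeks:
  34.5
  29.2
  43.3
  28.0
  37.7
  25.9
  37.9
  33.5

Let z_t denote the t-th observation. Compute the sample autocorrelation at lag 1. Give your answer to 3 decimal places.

Mean z̄ = (34.5 + 29.2 + 43.3 + 28.0 + 37.7 + 25.9 + 37.9 + 33.5)/8 = 33.7500
Deviations from mean: 0.7500, -4.5500, 9.5500, -5.7500, 3.9500, -7.8500, 4.1500, -0.2500
Σ(z_t−z̄)(z_{t+1}−z̄) = (-3.4125) + (-43.4525) + (-54.9125) + (-22.7125) + (-31.0075) + (-32.5775) + (-1.0375) = -189.1125
Denominator Σ(z_t−z̄)² = 240.0400
r_1 = -189.1125 / 240.0400 = -0.788

-0.788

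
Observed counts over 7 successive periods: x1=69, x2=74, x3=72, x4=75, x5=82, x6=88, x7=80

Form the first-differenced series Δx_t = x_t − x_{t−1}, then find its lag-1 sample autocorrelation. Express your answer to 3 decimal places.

First differences Δx: 5, -2, 3, 7, 6, -8
Mean of differences = 1.8333
Numerator Σ(Δx_t−Δx̄)(Δx_{t+1}−Δx̄) = -30.0278
Denominator Σ(Δx_t−Δx̄)² = 166.8333
r_1(Δx) = -30.0278 / 166.8333 = -0.180

-0.180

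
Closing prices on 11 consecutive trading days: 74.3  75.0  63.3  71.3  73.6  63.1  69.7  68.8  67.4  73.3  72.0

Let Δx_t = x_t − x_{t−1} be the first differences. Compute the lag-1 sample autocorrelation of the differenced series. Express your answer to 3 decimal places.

First differences Δx: 0.7, -11.7, 8.0, 2.3, -10.5, 6.6, -0.9, -1.4, 5.9, -1.3
Mean of differences = -0.2300
Numerator Σ(Δx_t−Δx̄)(Δx_{t+1}−Δx̄) = -197.8939
Denominator Σ(Δx_t−Δx̄)² = 399.2210
r_1(Δx) = -197.8939 / 399.2210 = -0.496

-0.496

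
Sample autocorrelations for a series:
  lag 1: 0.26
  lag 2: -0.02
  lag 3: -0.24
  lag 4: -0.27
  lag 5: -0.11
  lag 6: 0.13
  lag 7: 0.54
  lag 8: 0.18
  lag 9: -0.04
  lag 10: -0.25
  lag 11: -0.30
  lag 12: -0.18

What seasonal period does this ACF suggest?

7

The largest autocorrelation is r_7 = 0.54; the remaining lags stay at or below 0.26.
The dominant spike at lag 7 indicates a seasonal period of 7.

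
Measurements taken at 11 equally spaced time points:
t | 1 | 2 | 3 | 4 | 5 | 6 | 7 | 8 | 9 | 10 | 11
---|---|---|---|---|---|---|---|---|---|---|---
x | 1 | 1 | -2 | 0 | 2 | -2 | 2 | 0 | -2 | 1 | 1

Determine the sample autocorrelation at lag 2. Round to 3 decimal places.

Mean x̄ = (1 + 1 − 2 + 0 + 2 − 2 + 2 + 0 − 2 + 1 + 1)/11 = 0.1818
Numerator Σ_{t=1}^{9}(x_t−x̄)(x_{t+2}−x̄) = -7.7025
Denominator Σ(x_t−x̄)² = 23.6364
r_2 = -7.7025 / 23.6364 = -0.326

-0.326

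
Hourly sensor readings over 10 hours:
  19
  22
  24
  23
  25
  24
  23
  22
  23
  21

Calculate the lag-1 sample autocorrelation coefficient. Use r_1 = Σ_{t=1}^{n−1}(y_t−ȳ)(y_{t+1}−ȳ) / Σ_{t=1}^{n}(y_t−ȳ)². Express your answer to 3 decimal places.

Mean ȳ = (19 + 22 + 24 + 23 + 25 + 24 + 23 + 22 + 23 + 21)/10 = 22.6000
Numerator Σ_{t=1}^{9}(y_t−ȳ)(y_{t+1}−ȳ) = 5.6400
Denominator Σ(y_t−ȳ)² = 26.4000
r_1 = 5.6400 / 26.4000 = 0.214

0.214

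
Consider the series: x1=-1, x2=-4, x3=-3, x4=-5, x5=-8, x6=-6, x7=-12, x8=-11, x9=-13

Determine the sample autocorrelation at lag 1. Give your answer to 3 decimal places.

Mean x̄ = (-1 − 4 − 3 − 5 − 8 − 6 − 12 − 11 − 13)/9 = -7.0000
Numerator Σ_{t=1}^{8}(x_t−x̄)(x_{t+1}−x̄) = 74.0000
Denominator Σ(x_t−x̄)² = 144.0000
r_1 = 74.0000 / 144.0000 = 0.514

0.514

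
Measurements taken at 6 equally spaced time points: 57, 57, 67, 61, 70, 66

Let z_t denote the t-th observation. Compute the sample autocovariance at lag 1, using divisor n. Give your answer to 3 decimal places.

1.833

Mean z̄ = (57 + 57 + 67 + 61 + 70 + 66)/6 = 63.0000
Σ_{t=1}^{5}(z_t−z̄)(z_{t+1}−z̄) = 11.0000
γ_1 = 11.0000 / 6 = 1.833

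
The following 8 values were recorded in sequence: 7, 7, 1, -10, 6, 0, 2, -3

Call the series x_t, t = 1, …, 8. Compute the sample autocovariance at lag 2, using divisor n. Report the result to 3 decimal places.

Mean x̄ = (7 + 7 + 1 − 10 + 6 + 0 + 2 − 3)/8 = 1.2500
Σ_{t=1}^{6}(x_t−x̄)(x_{t+2}−x̄) = -44.3750
γ_2 = -44.3750 / 8 = -5.547

-5.547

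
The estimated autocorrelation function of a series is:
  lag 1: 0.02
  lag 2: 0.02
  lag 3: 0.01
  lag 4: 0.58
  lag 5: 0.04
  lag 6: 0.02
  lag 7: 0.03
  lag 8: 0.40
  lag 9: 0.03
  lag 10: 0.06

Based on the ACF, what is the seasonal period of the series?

4

The largest autocorrelation is r_4 = 0.58, with a weaker echo at lag 8 (0.40); the remaining lags stay at or below 0.06.
The dominant spike at lag 4 indicates a seasonal period of 4.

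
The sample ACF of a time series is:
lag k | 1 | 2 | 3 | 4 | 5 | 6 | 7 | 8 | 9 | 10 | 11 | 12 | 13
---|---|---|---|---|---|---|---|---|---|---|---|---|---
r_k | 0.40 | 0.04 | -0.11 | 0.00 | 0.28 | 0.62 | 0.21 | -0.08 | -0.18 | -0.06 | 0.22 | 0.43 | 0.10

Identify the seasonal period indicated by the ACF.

6

The largest autocorrelation is r_6 = 0.62, with a weaker echo at lag 12 (0.43); the remaining lags stay at or below 0.40. The elevated value at lag 1 (0.40), dropping to 0.04 at lag 2, reflects decaying short-term dependence rather than seasonality.
The dominant spike at lag 6 indicates a seasonal period of 6.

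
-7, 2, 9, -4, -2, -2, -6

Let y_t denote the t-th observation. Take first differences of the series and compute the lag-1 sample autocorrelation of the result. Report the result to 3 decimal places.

First differences Δy: 9, 7, -13, 2, 0, -4
Mean of differences = 0.1667
Numerator Σ(Δy_t−Δȳ)(Δy_{t+1}−Δȳ) = -53.3611
Denominator Σ(Δy_t−Δȳ)² = 318.8333
r_1(Δy) = -53.3611 / 318.8333 = -0.167

-0.167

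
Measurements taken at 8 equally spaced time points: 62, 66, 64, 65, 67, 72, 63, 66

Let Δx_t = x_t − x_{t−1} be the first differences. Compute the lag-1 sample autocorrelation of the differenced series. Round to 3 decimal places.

First differences Δx: 4, -2, 1, 2, 5, -9, 3
Mean of differences = 0.5714
Numerator Σ(Δx_t−Δx̄)(Δx_{t+1}−Δx̄) = -68.6122
Denominator Σ(Δx_t−Δx̄)² = 137.7143
r_1(Δx) = -68.6122 / 137.7143 = -0.498

-0.498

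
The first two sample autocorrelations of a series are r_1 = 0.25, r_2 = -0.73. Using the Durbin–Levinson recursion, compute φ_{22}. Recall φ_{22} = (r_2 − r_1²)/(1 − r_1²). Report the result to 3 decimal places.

-0.845

φ_{22} = (r_2 − r_1²) / (1 − r_1²)
r_1² = (0.25)² = 0.0625
Numerator = -0.73 − 0.0625 = -0.7925; denominator = 1 − 0.0625 = 0.9375
φ_{22} = -0.7925 / 0.9375 = -0.845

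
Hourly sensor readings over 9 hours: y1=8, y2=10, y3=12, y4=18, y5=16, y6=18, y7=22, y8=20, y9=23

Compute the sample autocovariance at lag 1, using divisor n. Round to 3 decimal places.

14.062

Mean ȳ = (8 + 10 + 12 + 18 + 16 + 18 + 22 + 20 + 23)/9 = 16.3333
Σ_{t=1}^{8}(y_t−ȳ)(y_{t+1}−ȳ) = 126.5556
γ_1 = 126.5556 / 9 = 14.062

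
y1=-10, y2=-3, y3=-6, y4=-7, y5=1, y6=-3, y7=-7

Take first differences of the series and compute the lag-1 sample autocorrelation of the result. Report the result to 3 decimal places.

First differences Δy: 7, -3, -1, 8, -4, -4
Mean of differences = 0.5000
Numerator Σ(Δy_t−Δȳ)(Δy_{t+1}−Δȳ) = -42.2500
Denominator Σ(Δy_t−Δȳ)² = 153.5000
r_1(Δy) = -42.2500 / 153.5000 = -0.275

-0.275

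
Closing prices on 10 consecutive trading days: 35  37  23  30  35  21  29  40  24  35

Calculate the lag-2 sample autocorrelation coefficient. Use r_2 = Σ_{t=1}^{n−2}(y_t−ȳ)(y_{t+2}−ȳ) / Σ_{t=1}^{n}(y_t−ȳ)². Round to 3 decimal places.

Mean ȳ = (35 + 37 + 23 + 30 + 35 + 21 + 29 + 40 + 24 + 35)/10 = 30.9000
Numerator Σ_{t=1}^{8}(y_t−ȳ)(y_{t+2}−ȳ) = -108.8200
Denominator Σ(y_t−ȳ)² = 382.9000
r_2 = -108.8200 / 382.9000 = -0.284

-0.284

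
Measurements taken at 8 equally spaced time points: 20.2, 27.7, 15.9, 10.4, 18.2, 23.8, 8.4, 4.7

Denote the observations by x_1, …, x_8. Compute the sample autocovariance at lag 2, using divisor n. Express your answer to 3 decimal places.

Mean x̄ = (20.2 + 27.7 + 15.9 + 10.4 + 18.2 + 23.8 + 8.4 + 4.7)/8 = 16.1625
Deviations: 4.0375, 11.5375, -0.2625, -5.7625, 2.0375, 7.6375, -7.7625, -11.4625
Σ_{t=1}^{6}(x_t−x̄)(x_{t+2}−x̄) = -215.4516
γ_2 = -215.4516 / 8 = -26.931

-26.931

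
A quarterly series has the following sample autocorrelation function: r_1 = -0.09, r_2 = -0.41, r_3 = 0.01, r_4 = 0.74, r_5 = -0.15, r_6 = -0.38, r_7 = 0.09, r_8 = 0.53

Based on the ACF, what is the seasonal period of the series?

4

The largest autocorrelation is r_4 = 0.74, with a weaker echo at lag 8 (0.53); the remaining lags stay at or below 0.09.
The dominant spike at lag 4 indicates a seasonal period of 4.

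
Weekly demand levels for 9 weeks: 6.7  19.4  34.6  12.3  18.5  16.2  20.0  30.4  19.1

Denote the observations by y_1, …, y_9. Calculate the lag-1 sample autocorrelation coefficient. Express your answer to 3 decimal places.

-0.177

Mean ȳ = (6.7 + 19.4 + 34.6 + 12.3 + 18.5 + 16.2 + 20.0 + 30.4 + 19.1)/9 = 19.6889
Numerator Σ_{t=1}^{8}(y_t−ȳ)(y_{t+1}−ȳ) = -101.8601
Denominator Σ(y_t−ȳ)² = 574.4889
r_1 = -101.8601 / 574.4889 = -0.177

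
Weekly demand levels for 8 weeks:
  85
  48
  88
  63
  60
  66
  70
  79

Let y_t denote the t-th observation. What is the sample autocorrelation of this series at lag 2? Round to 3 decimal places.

Mean ȳ = (85 + 48 + 88 + 63 + 60 + 66 + 70 + 79)/8 = 69.8750
Deviations from mean: 15.1250, -21.8750, 18.1250, -6.8750, -9.8750, -3.8750, 0.1250, 9.1250
Σ(y_t−ȳ)(y_{t+2}−ȳ) = (274.1406) + (150.3906) + (-178.9844) + (26.6406) + (-1.2344) + (-35.3594) = 235.5938
Denominator Σ(y_t−ȳ)² = 1278.8750
r_2 = 235.5938 / 1278.8750 = 0.184

0.184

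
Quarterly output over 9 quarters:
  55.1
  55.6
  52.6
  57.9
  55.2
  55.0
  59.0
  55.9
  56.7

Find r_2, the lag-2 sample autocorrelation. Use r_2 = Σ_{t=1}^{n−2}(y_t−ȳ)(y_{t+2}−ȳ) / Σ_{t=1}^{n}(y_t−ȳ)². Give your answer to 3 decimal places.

Mean ȳ = (55.1 + 55.6 + 52.6 + 57.9 + 55.2 + 55.0 + 59.0 + 55.9 + 56.7)/9 = 55.8889
Numerator Σ_{t=1}^{7}(y_t−ȳ)(y_{t+2}−ȳ) = 2.8620
Denominator Σ(y_t−ȳ)² = 27.1689
r_2 = 2.8620 / 27.1689 = 0.105

0.105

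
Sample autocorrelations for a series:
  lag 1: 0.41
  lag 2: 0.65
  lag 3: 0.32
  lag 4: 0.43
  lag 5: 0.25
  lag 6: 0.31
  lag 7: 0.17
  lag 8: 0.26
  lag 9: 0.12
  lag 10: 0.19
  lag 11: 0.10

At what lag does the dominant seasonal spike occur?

2

The largest autocorrelation is r_2 = 0.65, with a weaker echo at lag 4 (0.43); the remaining lags stay at or below 0.41.
The dominant spike at lag 2 indicates a seasonal period of 2.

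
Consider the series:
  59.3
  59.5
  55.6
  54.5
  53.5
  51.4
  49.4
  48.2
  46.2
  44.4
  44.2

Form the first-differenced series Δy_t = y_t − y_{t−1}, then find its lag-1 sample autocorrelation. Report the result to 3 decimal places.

-0.459

First differences Δy: 0.2, -3.9, -1.1, -1.0, -2.1, -2.0, -1.2, -2.0, -1.8, -0.2
Mean of differences = -1.5100
Numerator Σ(Δy_t−Δȳ)(Δy_{t+1}−Δȳ) = -5.4111
Denominator Σ(Δy_t−Δȳ)² = 11.7890
r_1(Δy) = -5.4111 / 11.7890 = -0.459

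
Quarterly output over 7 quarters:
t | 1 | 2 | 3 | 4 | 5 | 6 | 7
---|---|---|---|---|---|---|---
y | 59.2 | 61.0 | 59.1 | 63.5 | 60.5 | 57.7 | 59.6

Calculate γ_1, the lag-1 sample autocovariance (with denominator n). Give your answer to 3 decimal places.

Mean ȳ = (59.2 + 61.0 + 59.1 + 63.5 + 60.5 + 57.7 + 59.6)/7 = 60.0857
Σ_{t=1}^{6}(y_t−ȳ)(y_{t+1}−ȳ) = -3.4916
γ_1 = -3.4916 / 7 = -0.499

-0.499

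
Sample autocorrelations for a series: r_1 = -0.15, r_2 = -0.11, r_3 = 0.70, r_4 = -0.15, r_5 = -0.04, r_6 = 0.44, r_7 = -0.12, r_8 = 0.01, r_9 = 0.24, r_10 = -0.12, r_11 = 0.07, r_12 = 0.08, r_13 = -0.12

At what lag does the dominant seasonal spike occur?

3

The largest autocorrelation is r_3 = 0.70, with weaker echoes at lags 6 (0.44) and 9 (0.24); the remaining lags stay at or below 0.08.
The dominant spike at lag 3 indicates a seasonal period of 3.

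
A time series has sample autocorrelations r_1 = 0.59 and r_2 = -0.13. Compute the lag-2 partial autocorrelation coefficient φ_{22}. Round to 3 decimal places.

-0.733

φ_{22} = (r_2 − r_1²) / (1 − r_1²)
r_1² = (0.59)² = 0.3481
Numerator = -0.13 − 0.3481 = -0.4781; denominator = 1 − 0.3481 = 0.6519
φ_{22} = -0.4781 / 0.6519 = -0.733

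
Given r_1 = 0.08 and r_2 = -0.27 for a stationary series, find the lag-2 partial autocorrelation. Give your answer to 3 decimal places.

φ_{22} = (r_2 − r_1²) / (1 − r_1²)
r_1² = (0.08)² = 0.0064
Numerator = -0.27 − 0.0064 = -0.2764; denominator = 1 − 0.0064 = 0.9936
φ_{22} = -0.2764 / 0.9936 = -0.278

-0.278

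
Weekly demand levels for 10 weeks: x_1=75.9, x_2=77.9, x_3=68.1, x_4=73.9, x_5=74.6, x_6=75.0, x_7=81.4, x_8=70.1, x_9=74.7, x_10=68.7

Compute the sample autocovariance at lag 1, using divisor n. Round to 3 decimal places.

Mean x̄ = (75.9 + 77.9 + 68.1 + 73.9 + 74.6 + 75.0 + 81.4 + 70.1 + 74.7 + 68.7)/10 = 74.0300
Σ_{t=1}^{9}(x_t−x̄)(x_{t+1}−x̄) = -42.4819
γ_1 = -42.4819 / 10 = -4.248

-4.248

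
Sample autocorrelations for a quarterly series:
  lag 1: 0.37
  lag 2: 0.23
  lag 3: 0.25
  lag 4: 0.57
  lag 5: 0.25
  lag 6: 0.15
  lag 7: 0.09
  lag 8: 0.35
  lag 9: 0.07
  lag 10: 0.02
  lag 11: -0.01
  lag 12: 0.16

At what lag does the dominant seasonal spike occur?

The largest autocorrelation is r_4 = 0.57; the remaining lags stay at or below 0.37. The elevated value at lag 1 (0.37), dropping to 0.23 at lag 2, reflects decaying short-term dependence rather than seasonality.
The dominant spike at lag 4 indicates a seasonal period of 4.

4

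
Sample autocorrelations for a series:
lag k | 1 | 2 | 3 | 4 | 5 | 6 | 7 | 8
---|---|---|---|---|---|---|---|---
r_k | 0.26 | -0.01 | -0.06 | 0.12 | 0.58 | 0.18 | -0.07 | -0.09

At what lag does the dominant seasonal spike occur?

The largest autocorrelation is r_5 = 0.58; the remaining lags stay at or below 0.26.
The dominant spike at lag 5 indicates a seasonal period of 5.

5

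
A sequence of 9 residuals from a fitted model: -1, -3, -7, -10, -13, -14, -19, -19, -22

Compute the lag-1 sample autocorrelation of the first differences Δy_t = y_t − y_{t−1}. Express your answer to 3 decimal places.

First differences Δy: -2, -4, -3, -3, -1, -5, 0, -3
Mean of differences = -2.6250
Numerator Σ(Δy_t−Δȳ)(Δy_{t+1}−Δȳ) = -11.8906
Denominator Σ(Δy_t−Δȳ)² = 17.8750
r_1(Δy) = -11.8906 / 17.8750 = -0.665

-0.665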